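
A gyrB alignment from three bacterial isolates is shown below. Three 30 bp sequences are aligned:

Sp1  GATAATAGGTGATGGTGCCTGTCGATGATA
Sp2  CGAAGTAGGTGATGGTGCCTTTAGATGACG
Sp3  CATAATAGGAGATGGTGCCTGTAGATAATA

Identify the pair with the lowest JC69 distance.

Sp1 and Sp3

Sp1–Sp2: 8/30 differ, p = 0.267, d = 0.330.
Sp1–Sp3: 4/30 differ, p = 0.133, d = 0.147.
Sp2–Sp3: 8/30 differ, p = 0.267, d = 0.330.
The smallest distance is between Sp1 and Sp3.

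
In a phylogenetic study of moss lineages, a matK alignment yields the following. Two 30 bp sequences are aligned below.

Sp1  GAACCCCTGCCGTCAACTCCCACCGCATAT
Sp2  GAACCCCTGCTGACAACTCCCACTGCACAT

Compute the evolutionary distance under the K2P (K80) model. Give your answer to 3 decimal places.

Of 30 sites, 3 differences are transitions and 1 are transversions, so P = 3/30 = 0.1 and Q = 1/30 ≈ 0.033333.
Under the Kimura two-parameter model, d = −½ ln(1 − 2P − Q) − ¼ ln(1 − 2Q).
1 − 2P − Q = 0.766667, giving −½ ln(0.766667) = 0.132851.
1 − 2Q = 0.933334, giving −¼ ln(0.933334) = 0.017248.
d = 0.132851 + 0.017248 = 0.150099.

0.150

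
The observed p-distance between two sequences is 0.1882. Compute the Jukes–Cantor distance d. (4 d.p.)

0.2167

d = −(3/4) ln(1 − 4p/3) = −0.75 ln(1 − 0.250933) = −0.75 ln(0.749067)
  = −0.75 × (-0.288927) = 0.216695 substitutions/site.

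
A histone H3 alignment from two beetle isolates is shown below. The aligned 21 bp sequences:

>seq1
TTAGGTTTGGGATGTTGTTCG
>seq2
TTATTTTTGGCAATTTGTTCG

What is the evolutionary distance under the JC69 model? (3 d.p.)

The sequences differ at 5 of 21 sites (4, 5, 11, 13, 14), so p = 5/21 ≈ 0.238095.
d = −(3/4) ln(1 − 4p/3) = −0.75 ln(1 − 0.31746) = −0.75 ln(0.68254)
  = −0.75 × (-0.381934) = 0.286451 substitutions/site.

0.286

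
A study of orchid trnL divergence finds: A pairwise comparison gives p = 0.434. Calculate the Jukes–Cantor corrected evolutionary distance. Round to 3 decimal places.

0.648

d = −(3/4) ln(1 − 4p/3) = −0.75 ln(1 − 0.578667) = −0.75 ln(0.421333)
  = −0.75 × (-0.864332) = 0.648249 substitutions/site.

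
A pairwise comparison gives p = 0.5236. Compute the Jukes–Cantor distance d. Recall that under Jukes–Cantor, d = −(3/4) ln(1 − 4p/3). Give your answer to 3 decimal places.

0.898

d = −(3/4) ln(1 − 4p/3) = −0.75 ln(1 − 0.698133) = −0.75 ln(0.301867)
  = −0.75 × (-1.197769) = 0.898327 substitutions/site.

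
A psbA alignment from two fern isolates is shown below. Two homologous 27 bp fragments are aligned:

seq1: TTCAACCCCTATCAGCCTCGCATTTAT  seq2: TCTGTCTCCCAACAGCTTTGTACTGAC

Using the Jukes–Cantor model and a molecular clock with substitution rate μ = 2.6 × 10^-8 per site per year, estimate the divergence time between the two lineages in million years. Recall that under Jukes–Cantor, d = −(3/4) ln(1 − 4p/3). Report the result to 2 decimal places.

14.81

The sequences differ at 13 of 27 sites, so p = 13/27 ≈ 0.481481.
d = −(3/4) ln(1 − 4p/3) = −0.75 ln(1 − 0.641975) = −0.75 ln(0.358025)
  = −0.75 × (-1.027152) = 0.770364 substitutions/site.
Under a molecular clock d = 2μt, so t = d/(2μ) = 0.770364 / (2 × 2.6 × 10^-8) = 14.81 million years.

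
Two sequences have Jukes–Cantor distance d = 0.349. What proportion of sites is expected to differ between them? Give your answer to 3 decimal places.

0.279

p = (3/4)(1 − e^(−4d/3)) = 0.75 × (1 − e^(-0.465333)) = 0.75 × (1 − 0.627926) = 0.279056.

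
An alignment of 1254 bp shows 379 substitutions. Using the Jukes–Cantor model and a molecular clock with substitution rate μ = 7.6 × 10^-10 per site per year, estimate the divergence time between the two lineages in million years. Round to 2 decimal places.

p = 379/1254 ≈ 0.302233.
d = −(3/4) ln(1 − 4p/3) = −0.75 ln(1 − 0.402977) = −0.75 ln(0.597023)
  = −0.75 × (-0.515800) = 0.386850 substitutions/site.
Under a molecular clock d = 2μt, so t = d/(2μ) = 0.386850 / (2 × 7.6 × 10^-10) = 254.51 million years.

254.51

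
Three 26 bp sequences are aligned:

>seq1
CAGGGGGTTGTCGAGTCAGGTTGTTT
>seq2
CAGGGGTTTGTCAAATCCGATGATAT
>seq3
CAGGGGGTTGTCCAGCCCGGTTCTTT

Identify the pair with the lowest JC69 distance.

seq1 and seq3

seq1–seq2: 8/26 differ, p = 0.308, d = 0.396.
seq1–seq3: 4/26 differ, p = 0.154, d = 0.172.
seq2–seq3: 8/26 differ, p = 0.308, d = 0.396.
The smallest distance is between seq1 and seq3.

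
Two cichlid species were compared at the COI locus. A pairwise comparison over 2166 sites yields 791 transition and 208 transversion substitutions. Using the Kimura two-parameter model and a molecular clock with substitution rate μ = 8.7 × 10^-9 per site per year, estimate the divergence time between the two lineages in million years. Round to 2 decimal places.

P = 791/2166 ≈ 0.365189 and Q = 208/2166 ≈ 0.09603.
Under the Kimura two-parameter model, d = −½ ln(1 − 2P − Q) − ¼ ln(1 − 2Q).
1 − 2P − Q = 0.173592, giving −½ ln(0.173592) = 0.875524.
1 − 2Q = 0.80794, giving −¼ ln(0.80794) = 0.053317.
d = 0.875524 + 0.053317 = 0.928841.
Under a molecular clock d = 2μt, so t = d/(2μ) = 0.928841 / (2 × 8.7 × 10^-9) = 53.38 million years.

53.38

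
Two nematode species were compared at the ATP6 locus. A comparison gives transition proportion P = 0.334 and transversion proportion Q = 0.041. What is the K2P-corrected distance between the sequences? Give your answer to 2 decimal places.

0.64

Under the Kimura two-parameter model, d = −½ ln(1 − 2P − Q) − ¼ ln(1 − 2Q).
1 − 2P − Q = 0.291, giving −½ ln(0.291) = 0.617216.
1 − 2Q = 0.918, giving −¼ ln(0.918) = 0.021389.
d = 0.617216 + 0.021389 = 0.638605.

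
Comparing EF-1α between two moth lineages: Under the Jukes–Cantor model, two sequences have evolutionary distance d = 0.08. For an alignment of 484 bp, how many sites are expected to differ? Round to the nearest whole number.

37

Invert JC69: p = (3/4)(1 − e^(−4d/3)) = 0.75 × (1 − e^(-0.106667)) = 0.75 × (1 − 0.898825) = 0.075881.
Expected differing sites = pL ≈ 0.075881 × 484 = 36.726404 ≈ 37.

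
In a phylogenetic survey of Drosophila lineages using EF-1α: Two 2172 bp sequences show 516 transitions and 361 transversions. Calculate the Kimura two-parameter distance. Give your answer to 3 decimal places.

0.614

P = 516/2172 ≈ 0.237569 and Q = 361/2172 ≈ 0.166206.
Under the Kimura two-parameter model, d = −½ ln(1 − 2P − Q) − ¼ ln(1 − 2Q).
1 − 2P − Q = 0.358656, giving −½ ln(0.358656) = 0.512696.
1 − 2Q = 0.667588, giving −¼ ln(0.667588) = 0.101021.
d = 0.512696 + 0.101021 = 0.613717.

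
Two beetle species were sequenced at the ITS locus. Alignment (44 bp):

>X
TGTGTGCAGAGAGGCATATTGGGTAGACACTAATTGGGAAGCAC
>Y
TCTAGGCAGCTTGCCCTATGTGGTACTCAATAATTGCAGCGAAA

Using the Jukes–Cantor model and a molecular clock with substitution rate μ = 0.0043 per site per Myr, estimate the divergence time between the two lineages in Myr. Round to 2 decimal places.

74.78

The sequences differ at 19 of 44 sites, so p = 19/44 ≈ 0.431818.
d = −(3/4) ln(1 − 4p/3) = −0.75 ln(1 − 0.575757) = −0.75 ln(0.424243)
  = −0.75 × (-0.857449) = 0.643087 substitutions/site.
Under a molecular clock d = 2μt, so t = d/(2μ) = 0.643087 / (2 × 0.0043) = 74.78 Myr.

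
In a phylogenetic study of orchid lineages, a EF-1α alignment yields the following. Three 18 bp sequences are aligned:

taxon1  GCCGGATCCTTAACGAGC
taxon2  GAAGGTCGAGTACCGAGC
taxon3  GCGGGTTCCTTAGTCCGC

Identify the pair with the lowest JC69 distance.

taxon1–taxon2: 8/18 differ, p = 0.444, d = 0.673.
taxon1–taxon3: 6/18 differ, p = 0.333, d = 0.441.
taxon2–taxon3: 10/18 differ, p = 0.556, d = 1.012.
The smallest distance is between taxon1 and taxon3.

taxon1 and taxon3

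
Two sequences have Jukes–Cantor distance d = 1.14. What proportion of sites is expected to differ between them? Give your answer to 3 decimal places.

0.586

p = (3/4)(1 − e^(−4d/3)) = 0.75 × (1 − e^(-1.52)) = 0.75 × (1 − 0.218712) = 0.585966.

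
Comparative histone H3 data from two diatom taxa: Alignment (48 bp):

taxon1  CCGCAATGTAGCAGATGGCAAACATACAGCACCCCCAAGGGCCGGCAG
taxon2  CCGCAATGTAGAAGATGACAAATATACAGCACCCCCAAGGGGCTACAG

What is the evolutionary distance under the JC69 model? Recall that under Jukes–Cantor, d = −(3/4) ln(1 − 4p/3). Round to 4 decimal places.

The sequences differ at 6 of 48 sites (12, 18, 23, 42, 44, 45), so p = 6/48 = 0.125.
d = −(3/4) ln(1 − 4p/3) = −0.75 ln(1 − 0.166667) = −0.75 ln(0.833333)
  = −0.75 × (-0.182322) = 0.136742 substitutions/site.

0.1367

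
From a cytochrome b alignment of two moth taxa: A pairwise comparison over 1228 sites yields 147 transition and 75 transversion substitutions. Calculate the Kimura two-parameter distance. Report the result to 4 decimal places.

0.2113

P = 147/1228 ≈ 0.119707 and Q = 75/1228 ≈ 0.061075.
Under the Kimura two-parameter model, d = −½ ln(1 − 2P − Q) − ¼ ln(1 − 2Q).
1 − 2P − Q = 0.699511, giving −½ ln(0.699511) = 0.178687.
1 − 2Q = 0.87785, giving −¼ ln(0.87785) = 0.032570.
d = 0.178687 + 0.032570 = 0.211257.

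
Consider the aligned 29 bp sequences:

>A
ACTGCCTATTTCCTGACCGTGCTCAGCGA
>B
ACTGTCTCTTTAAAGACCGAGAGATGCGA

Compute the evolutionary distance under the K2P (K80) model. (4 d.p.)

0.4808

Of 29 sites, 1 differences are transitions and 9 are transversions, so P = 1/29 ≈ 0.034483 and Q = 9/29 ≈ 0.310345.
Under the Kimura two-parameter model, d = −½ ln(1 − 2P − Q) − ¼ ln(1 − 2Q).
1 − 2P − Q = 0.620689, giving −½ ln(0.620689) = 0.238463.
1 − 2Q = 0.37931, giving −¼ ln(0.37931) = 0.242350.
d = 0.238463 + 0.242350 = 0.480813.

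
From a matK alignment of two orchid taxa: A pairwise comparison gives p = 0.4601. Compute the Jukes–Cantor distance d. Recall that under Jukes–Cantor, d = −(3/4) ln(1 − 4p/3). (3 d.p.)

d = −(3/4) ln(1 − 4p/3) = −0.75 ln(1 − 0.613467) = −0.75 ln(0.386533)
  = −0.75 × (-0.950538) = 0.712904 substitutions/site.

0.713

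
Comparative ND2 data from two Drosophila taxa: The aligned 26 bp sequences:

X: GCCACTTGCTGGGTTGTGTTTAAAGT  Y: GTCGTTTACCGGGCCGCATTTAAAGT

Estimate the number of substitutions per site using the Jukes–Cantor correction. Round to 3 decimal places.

The sequences differ at 9 of 26 sites (2, 4, 5, 8, 10, 14, 15, 17, 18), so p = 9/26 ≈ 0.346154.
d = −(3/4) ln(1 − 4p/3) = −0.75 ln(1 − 0.461539) = −0.75 ln(0.538461)
  = −0.75 × (-0.619040) = 0.464280 substitutions/site.

0.464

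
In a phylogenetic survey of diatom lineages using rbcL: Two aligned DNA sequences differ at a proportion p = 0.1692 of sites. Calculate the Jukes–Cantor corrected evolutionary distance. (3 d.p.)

0.192

d = −(3/4) ln(1 − 4p/3) = −0.75 ln(1 − 0.2256) = −0.75 ln(0.7744)
  = −0.75 × (-0.255667) = 0.191750 substitutions/site.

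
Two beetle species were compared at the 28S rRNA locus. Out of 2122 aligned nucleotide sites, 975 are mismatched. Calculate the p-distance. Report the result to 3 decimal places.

p = 975/2122 = 0.459472… ≈ 0.459 (to 3 d.p.).

0.459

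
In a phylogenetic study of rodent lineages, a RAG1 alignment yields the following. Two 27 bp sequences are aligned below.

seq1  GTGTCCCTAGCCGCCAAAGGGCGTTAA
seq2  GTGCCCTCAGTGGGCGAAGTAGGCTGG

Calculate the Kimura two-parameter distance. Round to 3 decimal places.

Of 27 sites, 9 differences are transitions and 4 are transversions, so P = 9/27 ≈ 0.333333 and Q = 4/27 ≈ 0.148148.
Under the Kimura two-parameter model, d = −½ ln(1 − 2P − Q) − ¼ ln(1 − 2Q).
1 − 2P − Q = 0.185186, giving −½ ln(0.185186) = 0.843197.
1 − 2Q = 0.703704, giving −¼ ln(0.703704) = 0.087849.
d = 0.843197 + 0.087849 = 0.931046.

0.931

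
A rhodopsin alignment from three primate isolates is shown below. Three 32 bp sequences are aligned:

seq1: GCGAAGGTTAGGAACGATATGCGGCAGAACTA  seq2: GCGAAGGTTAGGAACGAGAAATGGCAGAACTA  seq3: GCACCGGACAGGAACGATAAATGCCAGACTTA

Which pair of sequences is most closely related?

seq1 and seq2

seq1–seq2: 4/32 differ, p = 0.125, d = 0.137.
seq1–seq3: 11/32 differ, p = 0.344, d = 0.460.
seq2–seq3: 9/32 differ, p = 0.281, d = 0.353.
The smallest distance is between seq1 and seq2.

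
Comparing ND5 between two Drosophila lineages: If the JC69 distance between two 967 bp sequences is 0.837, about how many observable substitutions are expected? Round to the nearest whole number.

488

Invert JC69: p = (3/4)(1 − e^(−4d/3)) = 0.75 × (1 − e^(-1.116)) = 0.75 × (1 − 0.327588) = 0.504309.
Expected differing sites = pL ≈ 0.504309 × 967 = 487.666803 ≈ 488.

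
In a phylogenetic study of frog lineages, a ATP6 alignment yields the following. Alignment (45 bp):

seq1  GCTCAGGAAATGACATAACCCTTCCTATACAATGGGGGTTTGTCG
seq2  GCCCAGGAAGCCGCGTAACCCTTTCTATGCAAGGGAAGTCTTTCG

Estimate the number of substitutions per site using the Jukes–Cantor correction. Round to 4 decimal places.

0.3648

The sequences differ at 13 of 45 sites, so p = 13/45 ≈ 0.288889.
d = −(3/4) ln(1 − 4p/3) = −0.75 ln(1 − 0.385185) = −0.75 ln(0.614815)
  = −0.75 × (-0.486434) = 0.364826 substitutions/site.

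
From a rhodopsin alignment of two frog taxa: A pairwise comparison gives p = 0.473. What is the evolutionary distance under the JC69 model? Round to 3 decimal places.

0.747

d = −(3/4) ln(1 − 4p/3) = −0.75 ln(1 − 0.630667) = −0.75 ln(0.369333)
  = −0.75 × (-0.996057) = 0.747043 substitutions/site.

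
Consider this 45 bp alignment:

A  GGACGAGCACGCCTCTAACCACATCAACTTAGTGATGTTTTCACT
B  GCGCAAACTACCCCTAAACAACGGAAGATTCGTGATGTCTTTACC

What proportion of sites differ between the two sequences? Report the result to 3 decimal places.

The sequences differ at 20 of 45 positions.
p = 20/45 = 0.444444… ≈ 0.444 (to 3 d.p.).

0.444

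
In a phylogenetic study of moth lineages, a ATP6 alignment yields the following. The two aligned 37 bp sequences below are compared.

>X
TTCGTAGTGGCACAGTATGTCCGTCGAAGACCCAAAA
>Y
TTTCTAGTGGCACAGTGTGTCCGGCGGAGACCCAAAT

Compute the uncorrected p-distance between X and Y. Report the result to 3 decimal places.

The sequences differ at 6 of 37 positions (sites 3, 4, 17, 24, 27, 37).
p = 6/37 = 0.162162… ≈ 0.162 (to 3 d.p.).

0.162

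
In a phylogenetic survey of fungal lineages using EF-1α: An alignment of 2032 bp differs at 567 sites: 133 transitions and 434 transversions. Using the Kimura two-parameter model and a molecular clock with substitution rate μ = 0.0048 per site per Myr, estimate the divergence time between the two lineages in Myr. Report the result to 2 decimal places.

P = 133/2032 ≈ 0.065453 and Q = 434/2032 ≈ 0.213583.
Under the Kimura two-parameter model, d = −½ ln(1 − 2P − Q) − ¼ ln(1 − 2Q).
1 − 2P − Q = 0.655511, giving −½ ln(0.655511) = 0.211170.
1 − 2Q = 0.572834, giving −¼ ln(0.572834) = 0.139290.
d = 0.211170 + 0.139290 = 0.350460.
Under a molecular clock d = 2μt, so t = d/(2μ) = 0.350460 / (2 × 0.0048) = 36.51 Myr.

36.51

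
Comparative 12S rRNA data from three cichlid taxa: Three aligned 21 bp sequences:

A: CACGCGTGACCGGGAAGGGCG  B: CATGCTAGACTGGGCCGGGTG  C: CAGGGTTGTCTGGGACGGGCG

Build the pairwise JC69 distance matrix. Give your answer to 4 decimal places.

d(A,B) = 0.4408, d(A,C) = 0.3597, d(B,C) = 0.3597

A–B: 7/21 sites differ → p ≈ 0.333333, d = −0.75 ln(1 − 0.444444) = 0.440839 ≈ 0.4408.
A–C: 6/21 sites differ → p ≈ 0.285714, d = −0.75 ln(1 − 0.380952) = 0.359679 ≈ 0.3597.
B–C: 6/21 sites differ → p ≈ 0.285714, d = −0.75 ln(1 − 0.380952) = 0.359679 ≈ 0.3597.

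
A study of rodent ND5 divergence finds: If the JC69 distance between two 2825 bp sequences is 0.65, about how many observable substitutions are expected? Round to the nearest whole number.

Invert JC69: p = (3/4)(1 − e^(−4d/3)) = 0.75 × (1 − e^(-0.866667)) = 0.75 × (1 − 0.420350) = 0.434738.
Expected differing sites = pL ≈ 0.434738 × 2825 = 1228.13485 ≈ 1228.

1228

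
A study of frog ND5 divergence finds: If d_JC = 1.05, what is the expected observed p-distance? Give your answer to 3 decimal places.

0.565

p = (3/4)(1 − e^(−4d/3)) = 0.75 × (1 − e^(-1.4)) = 0.75 × (1 − 0.246597) = 0.565052.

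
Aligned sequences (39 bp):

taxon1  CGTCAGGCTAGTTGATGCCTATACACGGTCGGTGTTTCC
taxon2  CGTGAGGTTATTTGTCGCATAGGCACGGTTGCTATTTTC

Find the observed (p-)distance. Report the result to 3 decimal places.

0.308

The sequences differ at 12 of 39 positions.
p = 12/39 = 0.307692… ≈ 0.308 (to 3 d.p.).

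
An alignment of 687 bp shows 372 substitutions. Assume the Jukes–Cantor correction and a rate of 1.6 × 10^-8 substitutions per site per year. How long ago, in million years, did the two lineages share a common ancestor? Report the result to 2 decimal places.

30.00

p = 372/687 ≈ 0.541485.
d = −(3/4) ln(1 − 4p/3) = −0.75 ln(1 − 0.72198) = −0.75 ln(0.27802)
  = −0.75 × (-1.280062) = 0.960047 substitutions/site.
Under a molecular clock d = 2μt, so t = d/(2μ) = 0.960047 / (2 × 1.6 × 10^-8) = 30.00 million years.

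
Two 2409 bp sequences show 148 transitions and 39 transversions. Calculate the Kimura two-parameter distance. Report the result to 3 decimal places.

P = 148/2409 ≈ 0.061436 and Q = 39/2409 ≈ 0.016189.
Under the Kimura two-parameter model, d = −½ ln(1 − 2P − Q) − ¼ ln(1 − 2Q).
1 − 2P − Q = 0.860939, giving −½ ln(0.860939) = 0.074866.
1 − 2Q = 0.967622, giving −¼ ln(0.967622) = 0.008228.
d = 0.074866 + 0.008228 = 0.083094.

0.083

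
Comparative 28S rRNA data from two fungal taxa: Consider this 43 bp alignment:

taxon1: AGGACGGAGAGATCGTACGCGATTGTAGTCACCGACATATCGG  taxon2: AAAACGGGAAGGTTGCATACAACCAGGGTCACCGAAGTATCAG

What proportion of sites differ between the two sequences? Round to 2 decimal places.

The sequences differ at 18 of 43 positions.
p = 18/43 = 0.418604… ≈ 0.42 (to 2 d.p.).

0.42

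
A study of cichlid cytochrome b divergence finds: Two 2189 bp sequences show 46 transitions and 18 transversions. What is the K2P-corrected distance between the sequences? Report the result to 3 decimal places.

0.030

P = 46/2189 ≈ 0.021014 and Q = 18/2189 ≈ 0.008223.
Under the Kimura two-parameter model, d = −½ ln(1 − 2P − Q) − ¼ ln(1 − 2Q).
1 − 2P − Q = 0.949749, giving −½ ln(0.949749) = 0.025779.
1 − 2Q = 0.983554, giving −¼ ln(0.983554) = 0.004146.
d = 0.025779 + 0.004146 = 0.029925.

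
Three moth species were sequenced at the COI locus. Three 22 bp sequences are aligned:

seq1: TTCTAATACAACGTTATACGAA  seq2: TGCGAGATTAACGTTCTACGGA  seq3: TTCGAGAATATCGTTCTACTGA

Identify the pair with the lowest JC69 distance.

seq2 and seq3

seq1–seq2: 8/22 differ, p = 0.364, d = 0.497.
seq1–seq3: 8/22 differ, p = 0.364, d = 0.497.
seq2–seq3: 4/22 differ, p = 0.182, d = 0.208.
The smallest distance is between seq2 and seq3.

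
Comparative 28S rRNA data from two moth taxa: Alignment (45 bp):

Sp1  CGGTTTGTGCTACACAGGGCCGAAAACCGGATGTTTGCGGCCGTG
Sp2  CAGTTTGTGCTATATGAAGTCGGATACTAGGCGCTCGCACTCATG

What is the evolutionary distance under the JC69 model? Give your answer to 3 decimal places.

The sequences differ at 19 of 45 sites, so p = 19/45 ≈ 0.422222.
d = −(3/4) ln(1 − 4p/3) = −0.75 ln(1 − 0.562963) = −0.75 ln(0.437037)
  = −0.75 × (-0.827737) = 0.620803 substitutions/site.

0.621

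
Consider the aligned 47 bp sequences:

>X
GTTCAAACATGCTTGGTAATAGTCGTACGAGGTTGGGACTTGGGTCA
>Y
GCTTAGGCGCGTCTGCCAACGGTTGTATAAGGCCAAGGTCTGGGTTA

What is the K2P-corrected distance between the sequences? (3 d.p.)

Of 47 sites, 22 differences are transitions and 1 are transversions, so P = 22/47 ≈ 0.468085 and Q = 1/47 ≈ 0.021277.
Under the Kimura two-parameter model, d = −½ ln(1 − 2P − Q) − ¼ ln(1 − 2Q).
1 − 2P − Q = 0.042553, giving −½ ln(0.042553) = 1.578502.
1 − 2Q = 0.957446, giving −¼ ln(0.957446) = 0.010871.
d = 1.578502 + 0.010871 = 1.589373.

1.589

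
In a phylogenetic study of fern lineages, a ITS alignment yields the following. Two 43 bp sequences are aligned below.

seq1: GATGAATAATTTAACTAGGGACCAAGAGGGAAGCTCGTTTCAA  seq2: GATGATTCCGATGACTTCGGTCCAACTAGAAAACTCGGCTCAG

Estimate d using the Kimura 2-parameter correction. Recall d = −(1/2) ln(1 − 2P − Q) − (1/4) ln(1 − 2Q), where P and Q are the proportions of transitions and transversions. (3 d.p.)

0.562

Of 43 sites, 6 differences are transitions and 11 are transversions, so P = 6/43 ≈ 0.139535 and Q = 11/43 ≈ 0.255814.
Under the Kimura two-parameter model, d = −½ ln(1 − 2P − Q) − ¼ ln(1 − 2Q).
1 − 2P − Q = 0.465116, giving −½ ln(0.465116) = 0.382734.
1 − 2Q = 0.488372, giving −¼ ln(0.488372) = 0.179169.
d = 0.382734 + 0.179169 = 0.561903.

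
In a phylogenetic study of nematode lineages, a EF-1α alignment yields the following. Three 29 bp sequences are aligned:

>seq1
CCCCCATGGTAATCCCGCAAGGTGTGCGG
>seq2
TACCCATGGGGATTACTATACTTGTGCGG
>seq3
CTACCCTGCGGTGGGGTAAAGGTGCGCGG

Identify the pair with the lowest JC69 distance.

seq1–seq2: 11/29 differ, p = 0.379, d = 0.529.
seq1–seq3: 14/29 differ, p = 0.483, d = 0.774.
seq2–seq3: 14/29 differ, p = 0.483, d = 0.774.
The smallest distance is between seq1 and seq2.

seq1 and seq2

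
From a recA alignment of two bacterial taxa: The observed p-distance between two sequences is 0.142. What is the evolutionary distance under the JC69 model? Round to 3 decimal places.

0.157

d = −(3/4) ln(1 − 4p/3) = −0.75 ln(1 − 0.189333) = −0.75 ln(0.810667)
  = −0.75 × (-0.209898) = 0.157424 substitutions/site.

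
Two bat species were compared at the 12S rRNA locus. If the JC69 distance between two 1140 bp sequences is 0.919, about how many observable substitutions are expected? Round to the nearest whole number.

Invert JC69: p = (3/4)(1 − e^(−4d/3)) = 0.75 × (1 − e^(-1.225333)) = 0.75 × (1 − 0.293660) = 0.529755.
Expected differing sites = pL ≈ 0.529755 × 1140 = 603.9207 ≈ 604.

604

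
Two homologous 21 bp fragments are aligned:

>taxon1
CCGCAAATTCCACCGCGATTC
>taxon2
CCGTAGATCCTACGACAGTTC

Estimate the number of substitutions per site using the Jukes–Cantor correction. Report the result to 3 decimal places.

The sequences differ at 8 of 21 sites (4, 6, 9, 11, 14, 15, 17, 18), so p = 8/21 ≈ 0.380952.
d = −(3/4) ln(1 − 4p/3) = −0.75 ln(1 − 0.507936) = −0.75 ln(0.492064)
  = −0.75 × (-0.709146) = 0.531860 substitutions/site.

0.532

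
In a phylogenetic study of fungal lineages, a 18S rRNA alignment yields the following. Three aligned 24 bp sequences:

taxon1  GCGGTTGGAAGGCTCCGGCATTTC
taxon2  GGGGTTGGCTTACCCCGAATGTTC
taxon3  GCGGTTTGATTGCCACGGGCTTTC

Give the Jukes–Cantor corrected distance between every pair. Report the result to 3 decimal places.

d(taxon1,taxon2) = 0.608, d(taxon1,taxon3) = 0.369, d(taxon2,taxon3) = 0.520

taxon1–taxon2: 10/24 sites differ → p ≈ 0.416667, d = −0.75 ln(1 − 0.555556) = 0.608198 ≈ 0.608.
taxon1–taxon3: 7/24 sites differ → p ≈ 0.291667, d = −0.75 ln(1 − 0.388889) = 0.369358 ≈ 0.369.
taxon2–taxon3: 9/24 sites differ → p = 0.375, d = −0.75 ln(1 − 0.5) = 0.519860 ≈ 0.520.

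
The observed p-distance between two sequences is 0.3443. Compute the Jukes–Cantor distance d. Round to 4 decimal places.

d = −(3/4) ln(1 − 4p/3) = −0.75 ln(1 − 0.459067) = −0.75 ln(0.540933)
  = −0.75 × (-0.614460) = 0.460845 substitutions/site.

0.4608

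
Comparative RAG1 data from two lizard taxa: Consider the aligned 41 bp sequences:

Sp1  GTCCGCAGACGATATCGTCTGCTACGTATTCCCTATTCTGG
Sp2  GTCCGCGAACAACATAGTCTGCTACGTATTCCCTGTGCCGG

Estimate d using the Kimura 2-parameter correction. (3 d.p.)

0.235

Of 41 sites, 6 differences are transitions and 2 are transversions, so P = 6/41 ≈ 0.146341 and Q = 2/41 ≈ 0.04878.
Under the Kimura two-parameter model, d = −½ ln(1 − 2P − Q) − ¼ ln(1 − 2Q).
1 − 2P − Q = 0.658538, giving −½ ln(0.658538) = 0.208867.
1 − 2Q = 0.90244, giving −¼ ln(0.90244) = 0.025663.
d = 0.208867 + 0.025663 = 0.234530.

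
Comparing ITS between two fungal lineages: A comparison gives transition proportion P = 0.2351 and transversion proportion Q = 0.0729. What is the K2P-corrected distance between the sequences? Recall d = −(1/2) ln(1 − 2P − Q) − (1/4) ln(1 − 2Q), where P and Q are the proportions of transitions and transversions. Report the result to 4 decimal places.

0.4310

Under the Kimura two-parameter model, d = −½ ln(1 − 2P − Q) − ¼ ln(1 − 2Q).
1 − 2P − Q = 0.4569, giving −½ ln(0.4569) = 0.391645.
1 − 2Q = 0.8542, giving −¼ ln(0.8542) = 0.039397.
d = 0.391645 + 0.039397 = 0.431042.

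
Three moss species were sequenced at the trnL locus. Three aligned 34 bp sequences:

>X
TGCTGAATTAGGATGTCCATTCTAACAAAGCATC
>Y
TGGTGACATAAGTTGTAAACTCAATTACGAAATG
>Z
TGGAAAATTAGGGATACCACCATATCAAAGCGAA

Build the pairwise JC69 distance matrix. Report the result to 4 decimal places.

d(X,Y) = 0.7405, d(X,Z) = 0.5972, d(Y,Z) = 1.4894

X–Y: 16/34 sites differ → p ≈ 0.470588, d = −0.75 ln(1 − 0.627451) = 0.740540 ≈ 0.7405.
X–Z: 14/34 sites differ → p ≈ 0.411765, d = −0.75 ln(1 − 0.54902) = 0.597249 ≈ 0.5972.
Y–Z: 22/34 sites differ → p ≈ 0.647059, d = −0.75 ln(1 − 0.862745) = 1.489436 ≈ 1.4894.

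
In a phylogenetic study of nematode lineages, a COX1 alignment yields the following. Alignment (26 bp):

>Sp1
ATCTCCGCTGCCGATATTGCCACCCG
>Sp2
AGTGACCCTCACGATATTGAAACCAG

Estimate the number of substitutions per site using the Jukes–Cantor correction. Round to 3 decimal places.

The sequences differ at 10 of 26 sites (2, 3, 4, 5, 7, 10, 11, 20, 21, 25), so p = 10/26 ≈ 0.384615.
d = −(3/4) ln(1 − 4p/3) = −0.75 ln(1 − 0.51282) = −0.75 ln(0.48718)
  = −0.75 × (-0.719122) = 0.539342 substitutions/site.

0.539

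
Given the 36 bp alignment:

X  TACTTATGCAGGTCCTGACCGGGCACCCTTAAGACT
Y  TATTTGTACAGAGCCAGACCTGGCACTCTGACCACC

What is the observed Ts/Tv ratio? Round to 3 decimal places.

1.000

Transitions are A↔G and C↔T; transversions are all other mismatches.
Transitions: 6. Transversions: 6.
R = 6/6 = 1.000.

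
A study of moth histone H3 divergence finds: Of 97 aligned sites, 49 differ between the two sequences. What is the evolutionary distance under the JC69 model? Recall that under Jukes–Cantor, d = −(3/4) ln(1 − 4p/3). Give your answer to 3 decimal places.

0.840

p = 49/97 ≈ 0.505155.
d = −(3/4) ln(1 − 4p/3) = −0.75 ln(1 − 0.67354) = −0.75 ln(0.32646)
  = −0.75 × (-1.119448) = 0.839586 substitutions/site.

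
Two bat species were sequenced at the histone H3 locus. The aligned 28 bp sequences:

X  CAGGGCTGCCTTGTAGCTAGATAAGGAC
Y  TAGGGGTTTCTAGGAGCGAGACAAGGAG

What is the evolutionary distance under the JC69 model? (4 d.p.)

The sequences differ at 9 of 28 sites (1, 6, 8, 9, 12, 14, 18, 22, 28), so p = 9/28 ≈ 0.321429.
d = −(3/4) ln(1 − 4p/3) = −0.75 ln(1 − 0.428572) = −0.75 ln(0.571428)
  = −0.75 × (-0.559617) = 0.419713 substitutions/site.

0.4197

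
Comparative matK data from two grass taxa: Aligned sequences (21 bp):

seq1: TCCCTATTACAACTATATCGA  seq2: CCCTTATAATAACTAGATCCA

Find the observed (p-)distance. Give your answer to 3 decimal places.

0.286

The sequences differ at 6 of 21 positions (sites 1, 4, 8, 10, 16, 20).
p = 6/21 = 0.285714… ≈ 0.286 (to 3 d.p.).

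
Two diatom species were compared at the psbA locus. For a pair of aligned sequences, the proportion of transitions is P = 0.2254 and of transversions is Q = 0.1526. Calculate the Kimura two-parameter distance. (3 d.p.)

Under the Kimura two-parameter model, d = −½ ln(1 − 2P − Q) − ¼ ln(1 − 2Q).
1 − 2P − Q = 0.3966, giving −½ ln(0.3966) = 0.462414.
1 − 2Q = 0.6948, giving −¼ ln(0.6948) = 0.091033.
d = 0.462414 + 0.091033 = 0.553447.

0.553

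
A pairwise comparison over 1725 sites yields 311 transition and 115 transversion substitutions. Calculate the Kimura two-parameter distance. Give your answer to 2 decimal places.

P = 311/1725 ≈ 0.18029 and Q = 115/1725 ≈ 0.066667.
Under the Kimura two-parameter model, d = −½ ln(1 − 2P − Q) − ¼ ln(1 − 2Q).
1 − 2P − Q = 0.572753, giving −½ ln(0.572753) = 0.278650.
1 − 2Q = 0.866666, giving −¼ ln(0.866666) = 0.035775.
d = 0.278650 + 0.035775 = 0.314425.

0.31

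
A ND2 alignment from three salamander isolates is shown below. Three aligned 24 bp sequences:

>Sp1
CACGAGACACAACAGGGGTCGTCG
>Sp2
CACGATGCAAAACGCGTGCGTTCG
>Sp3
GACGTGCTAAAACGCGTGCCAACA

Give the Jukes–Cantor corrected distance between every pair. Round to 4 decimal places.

d(Sp1,Sp2) = 0.5199, d(Sp1,Sp3) = 0.8240, d(Sp2,Sp3) = 0.5199

Sp1–Sp2: 9/24 sites differ → p = 0.375, d = −0.75 ln(1 − 0.5) = 0.519860 ≈ 0.5199.
Sp1–Sp3: 12/24 sites differ → p = 0.5, d = −0.75 ln(1 − 0.666667) = 0.823960 ≈ 0.8240.
Sp2–Sp3: 9/24 sites differ → p = 0.375, d = −0.75 ln(1 − 0.5) = 0.519860 ≈ 0.5199.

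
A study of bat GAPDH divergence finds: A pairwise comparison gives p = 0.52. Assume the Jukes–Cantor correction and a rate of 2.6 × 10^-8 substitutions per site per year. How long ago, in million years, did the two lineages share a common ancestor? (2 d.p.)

d = −(3/4) ln(1 − 4p/3) = −0.75 ln(1 − 0.693333) = −0.75 ln(0.306667)
  = −0.75 × (-1.181993) = 0.886495 substitutions/site.
Under a molecular clock d = 2μt, so t = d/(2μ) = 0.886495 / (2 × 2.6 × 10^-8) = 17.05 million years.

17.05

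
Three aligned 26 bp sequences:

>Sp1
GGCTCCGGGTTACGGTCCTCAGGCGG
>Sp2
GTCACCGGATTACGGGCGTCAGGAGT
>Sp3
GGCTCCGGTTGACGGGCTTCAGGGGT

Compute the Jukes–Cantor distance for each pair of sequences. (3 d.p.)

Sp1–Sp2: 7/26 sites differ → p ≈ 0.269231, d = −0.75 ln(1 − 0.358975) = 0.333515 ≈ 0.334.
Sp1–Sp3: 6/26 sites differ → p ≈ 0.230769, d = −0.75 ln(1 − 0.307692) = 0.275793 ≈ 0.276.
Sp2–Sp3: 6/26 sites differ → p ≈ 0.230769, d = −0.75 ln(1 − 0.307692) = 0.275793 ≈ 0.276.

d(Sp1,Sp2) = 0.334, d(Sp1,Sp3) = 0.276, d(Sp2,Sp3) = 0.276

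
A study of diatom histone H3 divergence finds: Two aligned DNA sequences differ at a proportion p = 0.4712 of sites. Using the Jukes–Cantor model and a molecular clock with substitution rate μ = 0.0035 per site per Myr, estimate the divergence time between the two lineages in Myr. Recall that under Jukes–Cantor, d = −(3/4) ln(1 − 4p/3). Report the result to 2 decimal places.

106.03

d = −(3/4) ln(1 − 4p/3) = −0.75 ln(1 − 0.628267) = −0.75 ln(0.371733)
  = −0.75 × (-0.989579) = 0.742184 substitutions/site.
Under a molecular clock d = 2μt, so t = d/(2μ) = 0.742184 / (2 × 0.0035) = 106.03 Myr.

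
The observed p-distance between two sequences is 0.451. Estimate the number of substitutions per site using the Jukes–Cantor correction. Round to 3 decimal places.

d = −(3/4) ln(1 − 4p/3) = −0.75 ln(1 − 0.601333) = −0.75 ln(0.398667)
  = −0.75 × (-0.919629) = 0.689722 substitutions/site.

0.690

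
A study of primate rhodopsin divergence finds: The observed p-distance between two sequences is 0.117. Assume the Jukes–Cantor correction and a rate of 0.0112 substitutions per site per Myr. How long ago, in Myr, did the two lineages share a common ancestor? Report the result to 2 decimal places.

5.68

d = −(3/4) ln(1 − 4p/3) = −0.75 ln(1 − 0.156) = −0.75 ln(0.844)
  = −0.75 × (-0.169603) = 0.127202 substitutions/site.
Under a molecular clock d = 2μt, so t = d/(2μ) = 0.127202 / (2 × 0.0112) = 5.68 Myr.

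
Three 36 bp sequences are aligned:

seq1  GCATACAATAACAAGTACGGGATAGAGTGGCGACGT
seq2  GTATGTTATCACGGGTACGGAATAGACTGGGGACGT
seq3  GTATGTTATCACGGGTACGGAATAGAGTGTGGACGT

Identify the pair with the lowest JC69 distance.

seq1–seq2: 10/36 differ, p = 0.278, d = 0.347.
seq1–seq3: 10/36 differ, p = 0.278, d = 0.347.
seq2–seq3: 2/36 differ, p = 0.056, d = 0.058.
The smallest distance is between seq2 and seq3.

seq2 and seq3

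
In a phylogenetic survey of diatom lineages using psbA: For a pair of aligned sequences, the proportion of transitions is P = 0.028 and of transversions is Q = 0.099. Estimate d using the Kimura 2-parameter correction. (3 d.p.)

Under the Kimura two-parameter model, d = −½ ln(1 − 2P − Q) − ¼ ln(1 − 2Q).
1 − 2P − Q = 0.845, giving −½ ln(0.845) = 0.084209.
1 − 2Q = 0.802, giving −¼ ln(0.802) = 0.055162.
d = 0.084209 + 0.055162 = 0.139371.

0.139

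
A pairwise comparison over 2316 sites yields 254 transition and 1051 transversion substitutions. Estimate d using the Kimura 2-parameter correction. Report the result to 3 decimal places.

1.155

P = 254/2316 ≈ 0.109672 and Q = 1051/2316 ≈ 0.4538.
Under the Kimura two-parameter model, d = −½ ln(1 − 2P − Q) − ¼ ln(1 − 2Q).
1 − 2P − Q = 0.326856, giving −½ ln(0.326856) = 0.559118.
1 − 2Q = 0.0924, giving −¼ ln(0.0924) = 0.595407.
d = 0.559118 + 0.595407 = 1.154525.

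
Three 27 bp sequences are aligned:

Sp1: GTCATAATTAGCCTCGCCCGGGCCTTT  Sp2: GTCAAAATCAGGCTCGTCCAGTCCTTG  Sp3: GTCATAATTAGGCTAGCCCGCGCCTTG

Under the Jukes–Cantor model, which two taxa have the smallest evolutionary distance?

Sp1 and Sp3

Sp1–Sp2: 7/27 differ, p = 0.259, d = 0.318.
Sp1–Sp3: 4/27 differ, p = 0.148, d = 0.165.
Sp2–Sp3: 7/27 differ, p = 0.259, d = 0.318.
The smallest distance is between Sp1 and Sp3.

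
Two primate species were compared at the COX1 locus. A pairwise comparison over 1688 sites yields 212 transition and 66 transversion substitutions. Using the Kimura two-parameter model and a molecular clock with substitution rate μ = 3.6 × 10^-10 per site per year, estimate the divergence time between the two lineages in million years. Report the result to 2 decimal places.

P = 212/1688 ≈ 0.125592 and Q = 66/1688 ≈ 0.0391.
Under the Kimura two-parameter model, d = −½ ln(1 − 2P − Q) − ¼ ln(1 − 2Q).
1 − 2P − Q = 0.709716, giving −½ ln(0.709716) = 0.171445.
1 − 2Q = 0.9218, giving −¼ ln(0.9218) = 0.020357.
d = 0.171445 + 0.020357 = 0.191802.
Under a molecular clock d = 2μt, so t = d/(2μ) = 0.191802 / (2 × 3.6 × 10^-10) = 266.39 million years.

266.39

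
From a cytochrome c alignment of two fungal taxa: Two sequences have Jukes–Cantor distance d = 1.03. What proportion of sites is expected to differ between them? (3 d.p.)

0.560

p = (3/4)(1 − e^(−4d/3)) = 0.75 × (1 − e^(-1.373333)) = 0.75 × (1 − 0.253261) = 0.560054.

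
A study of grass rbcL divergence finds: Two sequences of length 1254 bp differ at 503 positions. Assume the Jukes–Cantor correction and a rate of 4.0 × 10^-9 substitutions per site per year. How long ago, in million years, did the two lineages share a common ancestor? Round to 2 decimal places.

71.75

p = 503/1254 ≈ 0.401116.
d = −(3/4) ln(1 − 4p/3) = −0.75 ln(1 − 0.534821) = −0.75 ln(0.465179)
  = −0.75 × (-0.765333) = 0.574000 substitutions/site.
Under a molecular clock d = 2μt, so t = d/(2μ) = 0.574000 / (2 × 4.0 × 10^-9) = 71.75 million years.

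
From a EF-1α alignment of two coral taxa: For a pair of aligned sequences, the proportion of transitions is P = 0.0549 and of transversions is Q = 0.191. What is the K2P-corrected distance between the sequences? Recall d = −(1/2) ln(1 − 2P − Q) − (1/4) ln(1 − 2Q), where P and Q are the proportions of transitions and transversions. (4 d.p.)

Under the Kimura two-parameter model, d = −½ ln(1 − 2P − Q) − ¼ ln(1 − 2Q).
1 − 2P − Q = 0.6992, giving −½ ln(0.6992) = 0.178909.
1 − 2Q = 0.618, giving −¼ ln(0.618) = 0.120317.
d = 0.178909 + 0.120317 = 0.299226.

0.2992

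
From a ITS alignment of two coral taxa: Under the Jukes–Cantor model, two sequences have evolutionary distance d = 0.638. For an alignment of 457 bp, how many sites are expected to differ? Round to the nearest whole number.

196

Invert JC69: p = (3/4)(1 − e^(−4d/3)) = 0.75 × (1 − e^(-0.850667)) = 0.75 × (1 − 0.427130) = 0.429653.
Expected differing sites = pL ≈ 0.429653 × 457 = 196.351421 ≈ 196.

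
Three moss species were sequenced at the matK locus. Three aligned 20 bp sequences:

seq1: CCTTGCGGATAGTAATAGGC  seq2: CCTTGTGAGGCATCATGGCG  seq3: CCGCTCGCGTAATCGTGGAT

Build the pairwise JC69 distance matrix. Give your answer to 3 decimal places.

seq1–seq2: 10/20 sites differ → p = 0.5, d = −0.75 ln(1 − 0.666667) = 0.823960 ≈ 0.824.
seq1–seq3: 11/20 sites differ → p = 0.55, d = −0.75 ln(1 − 0.733333) = 0.991316 ≈ 0.991.
seq2–seq3: 10/20 sites differ → p = 0.5, d = −0.75 ln(1 − 0.666667) = 0.823960 ≈ 0.824.

d(seq1,seq2) = 0.824, d(seq1,seq3) = 0.991, d(seq2,seq3) = 0.824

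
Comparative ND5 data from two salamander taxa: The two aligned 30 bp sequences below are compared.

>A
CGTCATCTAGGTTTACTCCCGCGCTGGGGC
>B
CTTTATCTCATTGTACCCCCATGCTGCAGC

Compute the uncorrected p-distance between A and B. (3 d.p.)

0.367

The sequences differ at 11 of 30 positions.
p = 11/30 = 0.366666… ≈ 0.367 (to 3 d.p.).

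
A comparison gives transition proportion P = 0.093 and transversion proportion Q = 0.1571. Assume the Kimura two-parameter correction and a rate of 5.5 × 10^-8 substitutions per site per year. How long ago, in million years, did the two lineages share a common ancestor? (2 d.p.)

2.77

Under the Kimura two-parameter model, d = −½ ln(1 − 2P − Q) − ¼ ln(1 − 2Q).
1 − 2P − Q = 0.6569, giving −½ ln(0.6569) = 0.210112.
1 − 2Q = 0.6858, giving −¼ ln(0.6858) = 0.094292.
d = 0.210112 + 0.094292 = 0.304404.
Under a molecular clock d = 2μt, so t = d/(2μ) = 0.304404 / (2 × 5.5 × 10^-8) = 2.77 million years.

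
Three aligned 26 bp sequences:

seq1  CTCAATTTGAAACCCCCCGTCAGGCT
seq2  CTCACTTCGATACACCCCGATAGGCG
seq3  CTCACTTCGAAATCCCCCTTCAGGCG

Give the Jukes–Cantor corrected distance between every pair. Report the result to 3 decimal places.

d(seq1,seq2) = 0.334, d(seq1,seq3) = 0.222, d(seq2,seq3) = 0.276

seq1–seq2: 7/26 sites differ → p ≈ 0.269231, d = −0.75 ln(1 − 0.358975) = 0.333515 ≈ 0.334.
seq1–seq3: 5/26 sites differ → p ≈ 0.192308, d = −0.75 ln(1 − 0.256411) = 0.222200 ≈ 0.222.
seq2–seq3: 6/26 sites differ → p ≈ 0.230769, d = −0.75 ln(1 − 0.307692) = 0.275793 ≈ 0.276.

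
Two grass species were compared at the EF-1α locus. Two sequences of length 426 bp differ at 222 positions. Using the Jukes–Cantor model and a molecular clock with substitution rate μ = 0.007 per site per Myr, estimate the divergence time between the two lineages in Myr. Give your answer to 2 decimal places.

63.58

p = 222/426 ≈ 0.521127.
d = −(3/4) ln(1 − 4p/3) = −0.75 ln(1 − 0.694836) = −0.75 ln(0.305164)
  = −0.75 × (-1.186906) = 0.890180 substitutions/site.
Under a molecular clock d = 2μt, so t = d/(2μ) = 0.890180 / (2 × 0.007) = 63.58 Myr.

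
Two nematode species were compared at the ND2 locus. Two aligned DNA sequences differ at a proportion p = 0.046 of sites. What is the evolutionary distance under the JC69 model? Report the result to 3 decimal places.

d = −(3/4) ln(1 − 4p/3) = −0.75 ln(1 − 0.061333) = −0.75 ln(0.938667)
  = −0.75 × (-0.063294) = 0.047471 substitutions/site.

0.047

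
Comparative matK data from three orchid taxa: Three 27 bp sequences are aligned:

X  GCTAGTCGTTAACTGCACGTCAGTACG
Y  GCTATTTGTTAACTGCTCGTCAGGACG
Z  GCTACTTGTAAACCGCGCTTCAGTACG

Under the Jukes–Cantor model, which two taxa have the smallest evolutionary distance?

X–Y: 4/27 differ, p = 0.148, d = 0.165.
X–Z: 6/27 differ, p = 0.222, d = 0.264.
Y–Z: 6/27 differ, p = 0.222, d = 0.264.
The smallest distance is between X and Y.

X and Y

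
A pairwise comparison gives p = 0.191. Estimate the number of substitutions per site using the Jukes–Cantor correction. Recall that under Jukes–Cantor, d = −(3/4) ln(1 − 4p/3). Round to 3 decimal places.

0.220

d = −(3/4) ln(1 − 4p/3) = −0.75 ln(1 − 0.254667) = −0.75 ln(0.745333)
  = −0.75 × (-0.293924) = 0.220443 substitutions/site.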